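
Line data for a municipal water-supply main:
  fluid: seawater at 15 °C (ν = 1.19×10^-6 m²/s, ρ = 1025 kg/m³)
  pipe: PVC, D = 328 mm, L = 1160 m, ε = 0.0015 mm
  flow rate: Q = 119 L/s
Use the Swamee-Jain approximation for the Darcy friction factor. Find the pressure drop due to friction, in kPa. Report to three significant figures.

V = 4Q/(πD²) = 4·0.119/(π·0.328²) = 1.408 m/s
Re = VD/ν = 1.408·0.328/1.19×10^-6 = 3.88×10^5 → turbulent
ε/D = 0.0015/328 = 4.57×10^-6
Swamee-Jain: f = 0.01377
h_f = f(L/D)V²/(2g) = 0.01377·(1160/0.328)·1.408²/(2·9.81) = 4.922 m
Δp = ρg·h_f = 1025·9.81·4.922 = 49.49 kPa

Δp ≈ 49.5 kPa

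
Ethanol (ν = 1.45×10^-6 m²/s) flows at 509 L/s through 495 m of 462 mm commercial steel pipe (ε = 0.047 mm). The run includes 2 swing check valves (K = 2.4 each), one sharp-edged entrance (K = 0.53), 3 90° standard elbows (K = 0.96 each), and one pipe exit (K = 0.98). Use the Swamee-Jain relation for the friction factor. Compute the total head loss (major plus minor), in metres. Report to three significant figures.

V = 4Q/(πD²) = 3.036 m/s; V²/2g = 0.4699 m
Re = 9.67×10^5, ε/D = 1.02×10^-4 → f = 0.01357 (Swamee-Jain)
Major: h_f = f(L/D)·V²/2g = 0.01357·1071·0.4699 = 6.832 m
Minor: ΣK = 9.19; h_m = ΣK·V²/2g = 4.318 m
Total H_L = 6.832 + 4.318 = 11.15 m

H_L ≈ 11.2 m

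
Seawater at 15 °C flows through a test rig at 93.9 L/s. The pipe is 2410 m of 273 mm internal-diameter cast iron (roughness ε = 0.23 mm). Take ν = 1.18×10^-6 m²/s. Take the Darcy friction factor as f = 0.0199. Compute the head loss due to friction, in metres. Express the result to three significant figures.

V = 4Q/(πD²) = 4·0.0939/(π·0.273²) = 1.604 m/s
h_f = f(L/D)V²/(2g) = 0.01990·(2410/0.273)·1.604²/(2·9.81) = 23.04 m

h_f ≈ 23.0 m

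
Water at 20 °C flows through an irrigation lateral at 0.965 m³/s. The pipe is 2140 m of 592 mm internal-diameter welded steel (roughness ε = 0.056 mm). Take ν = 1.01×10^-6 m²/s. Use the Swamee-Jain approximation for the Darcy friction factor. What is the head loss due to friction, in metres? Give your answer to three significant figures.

V = 4Q/(πD²) = 4·0.965/(π·0.592²) = 3.506 m/s
Re = VD/ν = 3.506·0.592/1.01×10^-6 = 2.05×10^6 → turbulent
ε/D = 0.056/592 = 9.46×10^-5
Swamee-Jain: f = 0.01276
h_f = f(L/D)V²/(2g) = 0.01276·(2140/0.592)·3.506²/(2·9.81) = 28.90 m

h_f ≈ 28.9 m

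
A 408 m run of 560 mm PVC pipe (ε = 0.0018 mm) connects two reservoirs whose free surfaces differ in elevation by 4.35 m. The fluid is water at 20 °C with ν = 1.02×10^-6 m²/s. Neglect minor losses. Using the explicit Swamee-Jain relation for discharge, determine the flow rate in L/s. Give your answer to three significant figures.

Swamee-Jain (Type II): Q = -0.965·√(gD⁵h_f/L)·ln[ε/(3.7D) + √(3.17ν²L/(gD³h_f))]
√(gD⁵h_f/L) = √(9.81·0.560⁵·4.35/408) = 0.07590
ε/(3.7D) = 8.69×10^-7; √(3.17ν²L/(gD³h_f)) = 1.34×10^-5
Q = -0.965·0.07590·ln(1.427×10^-5) = 0.8172 m³/s
Check: V = 3.32 m/s, Re = 1.82×10^6, f = 0.01064, h_f = 4.35 m ≈ 4.35 m ✓

Q ≈ 817 L/s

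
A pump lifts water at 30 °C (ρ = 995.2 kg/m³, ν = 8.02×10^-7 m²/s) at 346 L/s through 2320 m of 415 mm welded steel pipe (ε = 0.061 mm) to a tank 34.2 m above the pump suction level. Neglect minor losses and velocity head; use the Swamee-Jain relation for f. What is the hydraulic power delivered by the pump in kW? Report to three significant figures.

V = 4Q/(πD²) = 2.558 m/s; Re = 1.32×10^6; ε/D = 1.47×10^-4; f = 0.01390
h_f = f(L/D)V²/2g = 25.92 m
Total head H = z + h_f = 34.2 + 25.92 = 60.12 m
P_hyd = ρgQH = 995.2·9.81·0.346·60.12 = 203.1 kW

P_hyd ≈ 203 kW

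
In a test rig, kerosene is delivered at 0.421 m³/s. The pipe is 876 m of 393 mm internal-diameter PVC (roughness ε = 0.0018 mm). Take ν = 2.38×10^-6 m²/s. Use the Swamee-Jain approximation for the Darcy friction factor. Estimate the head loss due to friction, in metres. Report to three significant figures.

V = 4Q/(πD²) = 4·0.421/(π·0.393²) = 3.471 m/s
Re = VD/ν = 3.471·0.393/2.38×10^-6 = 5.73×10^5 → turbulent
ε/D = 0.0018/393 = 4.58×10^-6
Swamee-Jain: f = 0.01286
h_f = f(L/D)V²/(2g) = 0.01286·(876/0.393)·3.471²/(2·9.81) = 17.60 m

h_f ≈ 17.6 m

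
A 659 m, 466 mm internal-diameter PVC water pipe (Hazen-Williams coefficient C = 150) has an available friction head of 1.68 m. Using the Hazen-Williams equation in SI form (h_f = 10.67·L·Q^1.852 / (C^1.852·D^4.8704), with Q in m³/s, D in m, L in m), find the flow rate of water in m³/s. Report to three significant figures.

Q ≈ 0.223 m³/s

Rearranging: Q = [h_f·C^1.852·D^4.8704 / (10.67·L)]^(1/1.852)
Q = [1.68·150^1.852·0.466^4.8704 / (10.67·659)]^0.540 = 0.2231 m³/s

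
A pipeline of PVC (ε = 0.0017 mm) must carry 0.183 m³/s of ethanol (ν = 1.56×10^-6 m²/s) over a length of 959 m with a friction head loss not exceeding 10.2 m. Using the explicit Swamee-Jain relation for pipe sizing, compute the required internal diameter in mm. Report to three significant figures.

Swamee-Jain (Type III): D = 0.66·[ε^1.25·(LQ²/(gh_f))^4.75 + ν·Q^9.4·(L/(gh_f))^5.2]^0.04
LQ²/(gh_f) = 0.3210; L/(gh_f) = 9.584
Term 1 = ε^1.25·(…)^4.75 = 2.78×10^-10; Term 2 = ν·Q^9.4·(…)^5.2 = 2.31×10^-8
D = 0.66·(2.78×10^-10 + 2.31×10^-8)^0.04 = 0.3268 m = 327 mm
Check: V = 2.18 m/s, Re = 4.57×10^5, f = 0.01338, h_f = 9.52 m ≈ 10.2 m ✓

D ≈ 327 mm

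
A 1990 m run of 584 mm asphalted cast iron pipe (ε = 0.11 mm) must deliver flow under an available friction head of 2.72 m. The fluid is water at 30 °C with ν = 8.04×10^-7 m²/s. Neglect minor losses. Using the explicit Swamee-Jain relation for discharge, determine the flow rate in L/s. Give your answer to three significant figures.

Swamee-Jain (Type II): Q = -0.965·√(gD⁵h_f/L)·ln[ε/(3.7D) + √(3.17ν²L/(gD³h_f))]
√(gD⁵h_f/L) = √(9.81·0.584⁵·2.72/1990) = 0.03018
ε/(3.7D) = 5.09×10^-5; √(3.17ν²L/(gD³h_f)) = 2.77×10^-5
Q = -0.965·0.03018·ln(7.861×10^-5) = 0.2753 m³/s
Check: V = 1.03 m/s, Re = 7.46×10^5, f = 0.01492, h_f = 2.74 m ≈ 2.72 m ✓

Q ≈ 275 L/s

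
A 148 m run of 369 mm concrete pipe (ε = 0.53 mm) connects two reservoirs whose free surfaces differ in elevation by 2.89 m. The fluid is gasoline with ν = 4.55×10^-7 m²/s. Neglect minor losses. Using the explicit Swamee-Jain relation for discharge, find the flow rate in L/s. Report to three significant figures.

Swamee-Jain (Type II): Q = -0.965·√(gD⁵h_f/L)·ln[ε/(3.7D) + √(3.17ν²L/(gD³h_f))]
√(gD⁵h_f/L) = √(9.81·0.369⁵·2.89/148) = 0.03620
ε/(3.7D) = 3.88×10^-4; √(3.17ν²L/(gD³h_f)) = 8.26×10^-6
Q = -0.965·0.03620·ln(3.965×10^-4) = 0.2736 m³/s
Check: V = 2.56 m/s, Re = 2.08×10^6, f = 0.02165, h_f = 2.90 m ≈ 2.89 m ✓

Q ≈ 274 L/s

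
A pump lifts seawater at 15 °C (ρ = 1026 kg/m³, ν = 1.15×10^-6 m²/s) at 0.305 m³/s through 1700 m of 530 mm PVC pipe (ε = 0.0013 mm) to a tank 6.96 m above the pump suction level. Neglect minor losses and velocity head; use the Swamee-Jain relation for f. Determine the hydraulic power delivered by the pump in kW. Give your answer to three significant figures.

P_hyd ≈ 33.4 kW

V = 4Q/(πD²) = 1.382 m/s; Re = 6.37×10^5; ε/D = 2.45×10^-6; f = 0.01259
h_f = f(L/D)V²/2g = 3.933 m
Total head H = z + h_f = 6.96 + 3.933 = 10.89 m
P_hyd = ρgQH = 1026·9.81·0.305·10.89 = 33.44 kW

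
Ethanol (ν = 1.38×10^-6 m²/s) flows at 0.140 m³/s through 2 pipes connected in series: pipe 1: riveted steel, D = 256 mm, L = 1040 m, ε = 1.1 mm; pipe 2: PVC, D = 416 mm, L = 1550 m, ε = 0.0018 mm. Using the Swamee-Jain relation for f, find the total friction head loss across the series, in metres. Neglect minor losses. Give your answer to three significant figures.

Pipe 1: V = 2.720 m/s, Re = 5.05×10^5, ε/D = 0.00430, f = 0.02933, h_1 = f(L/D)V²/2g = 44.93 m
Pipe 2: V = 1.030 m/s, Re = 3.11×10^5, ε/D = 4.33×10^-6, f = 0.01433, h_2 = f(L/D)V²/2g = 2.888 m
Series → Q common, losses add: H = Σh = 47.82 m

H ≈ 47.8 m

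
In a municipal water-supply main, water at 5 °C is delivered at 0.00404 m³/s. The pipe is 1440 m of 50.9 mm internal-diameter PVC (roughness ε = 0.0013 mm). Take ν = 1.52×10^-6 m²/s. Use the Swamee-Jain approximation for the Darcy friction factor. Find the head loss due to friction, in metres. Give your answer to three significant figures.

V = 4Q/(πD²) = 4·0.00404/(π·0.0509²) = 1.985 m/s
Re = VD/ν = 1.985·0.0509/1.52×10^-6 = 6.65×10^4 → turbulent
ε/D = 0.0013/50.9 = 2.55×10^-5
Swamee-Jain: f = 0.01961
h_f = f(L/D)V²/(2g) = 0.01961·(1440/0.0509)·1.985²/(2·9.81) = 111.5 m

h_f ≈ 111 m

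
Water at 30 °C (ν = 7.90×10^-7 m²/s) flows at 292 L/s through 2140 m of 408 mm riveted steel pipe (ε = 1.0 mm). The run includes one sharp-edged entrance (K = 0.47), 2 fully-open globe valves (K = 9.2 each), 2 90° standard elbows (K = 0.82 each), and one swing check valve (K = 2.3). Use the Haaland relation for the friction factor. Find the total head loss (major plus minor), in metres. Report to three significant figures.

V = 4Q/(πD²) = 2.233 m/s; V²/2g = 0.2542 m
Re = 1.15×10^6, ε/D = 0.00245 → f = 0.02491 (Haaland)
Major: h_f = f(L/D)·V²/2g = 0.02491·5245·0.2542 = 33.22 m
Minor: ΣK = 22.8; h_m = ΣK·V²/2g = 5.799 m
Total H_L = 33.22 + 5.799 = 39.02 m

H_L ≈ 39.0 m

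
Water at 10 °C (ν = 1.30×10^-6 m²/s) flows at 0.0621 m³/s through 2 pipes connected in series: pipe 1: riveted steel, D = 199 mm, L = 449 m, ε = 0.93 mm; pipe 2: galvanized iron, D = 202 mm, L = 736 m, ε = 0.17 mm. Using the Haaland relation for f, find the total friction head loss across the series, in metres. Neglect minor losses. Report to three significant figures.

Pipe 1: V = 1.997 m/s, Re = 3.06×10^5, ε/D = 0.00467, f = 0.03011, h_1 = f(L/D)V²/2g = 13.80 m
Pipe 2: V = 1.938 m/s, Re = 3.01×10^5, ε/D = 8.42×10^-4, f = 0.01982, h_2 = f(L/D)V²/2g = 13.82 m
Series → Q common, losses add: H = Σh = 27.63 m

H ≈ 27.6 m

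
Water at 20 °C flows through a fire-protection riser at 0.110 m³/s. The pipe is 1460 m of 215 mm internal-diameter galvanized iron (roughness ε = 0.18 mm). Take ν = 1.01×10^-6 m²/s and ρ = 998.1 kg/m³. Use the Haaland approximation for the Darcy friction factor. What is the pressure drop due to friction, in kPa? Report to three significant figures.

V = 4Q/(πD²) = 4·0.110/(π·0.215²) = 3.030 m/s
Re = VD/ν = 3.030·0.215/1.01×10^-6 = 6.45×10^5 → turbulent
ε/D = 0.18/215 = 8.37×10^-4
Haaland: f = 0.01931
h_f = f(L/D)V²/(2g) = 0.01931·(1460/0.215)·3.030²/(2·9.81) = 61.37 m
Δp = ρg·h_f = 998.1·9.81·61.37 = 600.9 kPa

Δp ≈ 601 kPa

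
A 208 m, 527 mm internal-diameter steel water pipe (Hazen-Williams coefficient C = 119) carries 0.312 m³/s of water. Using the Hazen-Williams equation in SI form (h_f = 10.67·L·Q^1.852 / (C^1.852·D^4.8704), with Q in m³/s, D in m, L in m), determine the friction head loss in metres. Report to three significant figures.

h_f ≈ 0.832 m

h_f = 10.67·208·0.312^1.852 / (119^1.852·0.527^4.8704) = 0.8325 m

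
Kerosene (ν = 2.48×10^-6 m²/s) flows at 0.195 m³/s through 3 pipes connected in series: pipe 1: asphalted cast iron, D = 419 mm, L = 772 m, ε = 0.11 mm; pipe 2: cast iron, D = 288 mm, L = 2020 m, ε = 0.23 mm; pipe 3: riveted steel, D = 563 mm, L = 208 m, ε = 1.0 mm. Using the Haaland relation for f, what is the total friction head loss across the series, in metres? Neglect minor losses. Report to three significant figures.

Pipe 1: V = 1.414 m/s, Re = 2.39×10^5, ε/D = 2.63×10^-4, f = 0.01693, h_1 = f(L/D)V²/2g = 3.179 m
Pipe 2: V = 2.993 m/s, Re = 3.48×10^5, ε/D = 7.99×10^-4, f = 0.01950, h_2 = f(L/D)V²/2g = 62.47 m
Pipe 3: V = 0.7833 m/s, Re = 1.78×10^5, ε/D = 0.00178, f = 0.02369, h_3 = f(L/D)V²/2g = 0.2737 m
Series → Q common, losses add: H = Σh = 65.92 m

H ≈ 65.9 m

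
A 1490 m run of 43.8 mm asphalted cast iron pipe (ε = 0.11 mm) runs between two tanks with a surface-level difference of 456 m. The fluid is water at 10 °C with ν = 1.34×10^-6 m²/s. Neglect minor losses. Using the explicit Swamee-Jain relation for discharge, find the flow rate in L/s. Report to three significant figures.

Swamee-Jain (Type II): Q = -0.965·√(gD⁵h_f/L)·ln[ε/(3.7D) + √(3.17ν²L/(gD³h_f))]
√(gD⁵h_f/L) = √(9.81·0.0438⁵·456/1490) = 6.957×10^-4
ε/(3.7D) = 6.79×10^-4; √(3.17ν²L/(gD³h_f)) = 1.50×10^-4
Q = -0.965·6.957×10^-4·ln(8.290×10^-4) = 0.004763 m³/s
Check: V = 3.16 m/s, Re = 1.03×10^5, f = 0.02656, h_f = 460 m ≈ 456 m ✓

Q ≈ 4.76 L/s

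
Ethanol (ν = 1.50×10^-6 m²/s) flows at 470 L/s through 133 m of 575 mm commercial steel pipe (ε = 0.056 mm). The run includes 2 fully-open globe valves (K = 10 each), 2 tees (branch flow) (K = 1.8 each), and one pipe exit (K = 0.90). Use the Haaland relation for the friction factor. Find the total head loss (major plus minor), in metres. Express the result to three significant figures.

V = 4Q/(πD²) = 1.810 m/s; V²/2g = 0.1670 m
Re = 6.94×10^5, ε/D = 9.74×10^-5 → f = 0.01374 (Haaland)
Major: h_f = f(L/D)·V²/2g = 0.01374·231.3·0.1670 = 0.5306 m
Minor: ΣK = 24.5; h_m = ΣK·V²/2g = 4.091 m
Total H_L = 0.5306 + 4.091 = 4.621 m

H_L ≈ 4.62 m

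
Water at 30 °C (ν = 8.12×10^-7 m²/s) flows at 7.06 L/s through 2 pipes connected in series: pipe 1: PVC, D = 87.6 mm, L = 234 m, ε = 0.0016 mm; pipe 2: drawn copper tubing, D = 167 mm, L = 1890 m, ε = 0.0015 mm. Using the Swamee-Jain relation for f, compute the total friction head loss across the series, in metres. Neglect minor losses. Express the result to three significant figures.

H ≈ 4.37 m

Pipe 1: V = 1.171 m/s, Re = 1.26×10^5, ε/D = 1.83×10^-5, f = 0.01715, h_1 = f(L/D)V²/2g = 3.204 m
Pipe 2: V = 0.3223 m/s, Re = 6.63×10^4, ε/D = 8.98×10^-6, f = 0.01955, h_2 = f(L/D)V²/2g = 1.171 m
Series → Q common, losses add: H = Σh = 4.375 m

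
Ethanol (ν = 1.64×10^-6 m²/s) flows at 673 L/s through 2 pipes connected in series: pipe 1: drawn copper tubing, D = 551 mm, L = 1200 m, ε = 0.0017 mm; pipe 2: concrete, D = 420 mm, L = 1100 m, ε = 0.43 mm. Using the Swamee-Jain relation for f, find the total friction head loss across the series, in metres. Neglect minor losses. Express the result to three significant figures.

Pipe 1: V = 2.822 m/s, Re = 9.48×10^5, ε/D = 3.09×10^-6, f = 0.01179, h_1 = f(L/D)V²/2g = 10.42 m
Pipe 2: V = 4.858 m/s, Re = 1.24×10^6, ε/D = 0.00102, f = 0.02007, h_2 = f(L/D)V²/2g = 63.21 m
Series → Q common, losses add: H = Σh = 73.64 m

H ≈ 73.6 m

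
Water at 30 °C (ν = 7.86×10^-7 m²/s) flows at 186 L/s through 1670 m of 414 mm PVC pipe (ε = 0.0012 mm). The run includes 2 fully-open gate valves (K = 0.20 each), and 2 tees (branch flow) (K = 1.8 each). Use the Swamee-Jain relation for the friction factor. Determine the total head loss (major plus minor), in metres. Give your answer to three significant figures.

H_L ≈ 5.22 m

V = 4Q/(πD²) = 1.382 m/s; V²/2g = 0.09731 m
Re = 7.28×10^5, ε/D = 2.90×10^-6 → f = 0.01231 (Swamee-Jain)
Major: h_f = f(L/D)·V²/2g = 0.01231·4034·0.09731 = 4.833 m
Minor: ΣK = 4.00; h_m = ΣK·V²/2g = 0.3892 m
Total H_L = 4.833 + 0.3892 = 5.223 m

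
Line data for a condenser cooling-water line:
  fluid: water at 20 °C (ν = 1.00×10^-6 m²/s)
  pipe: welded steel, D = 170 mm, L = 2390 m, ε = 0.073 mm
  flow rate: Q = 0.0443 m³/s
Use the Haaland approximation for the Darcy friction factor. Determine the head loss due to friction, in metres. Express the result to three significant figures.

h_f ≈ 47.8 m

V = 4Q/(πD²) = 4·0.0443/(π·0.170²) = 1.952 m/s
Re = VD/ν = 1.952·0.170/1.00×10^-6 = 3.32×10^5 → turbulent
ε/D = 0.073/170 = 4.29×10^-4
Haaland: f = 0.01753
h_f = f(L/D)V²/(2g) = 0.01753·(2390/0.170)·1.952²/(2·9.81) = 47.84 m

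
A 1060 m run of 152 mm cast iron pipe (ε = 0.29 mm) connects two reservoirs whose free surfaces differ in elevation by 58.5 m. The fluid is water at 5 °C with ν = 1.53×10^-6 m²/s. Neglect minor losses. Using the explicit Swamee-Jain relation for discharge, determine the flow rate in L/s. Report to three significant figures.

Swamee-Jain (Type II): Q = -0.965·√(gD⁵h_f/L)·ln[ε/(3.7D) + √(3.17ν²L/(gD³h_f))]
√(gD⁵h_f/L) = √(9.81·0.152⁵·58.5/1060) = 0.006628
ε/(3.7D) = 5.16×10^-4; √(3.17ν²L/(gD³h_f)) = 6.25×10^-5
Q = -0.965·0.006628·ln(5.781×10^-4) = 0.04769 m³/s
Check: V = 2.63 m/s, Re = 2.61×10^5, f = 0.02400, h_f = 58.9 m ≈ 58.5 m ✓

Q ≈ 47.7 L/s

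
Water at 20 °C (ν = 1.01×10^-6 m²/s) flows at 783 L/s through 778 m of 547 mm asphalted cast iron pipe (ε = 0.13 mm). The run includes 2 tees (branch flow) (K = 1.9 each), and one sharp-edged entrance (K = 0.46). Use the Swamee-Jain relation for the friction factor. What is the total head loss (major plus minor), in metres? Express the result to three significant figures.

V = 4Q/(πD²) = 3.332 m/s; V²/2g = 0.5658 m
Re = 1.80×10^6, ε/D = 2.38×10^-4 → f = 0.01480 (Swamee-Jain)
Major: h_f = f(L/D)·V²/2g = 0.01480·1422·0.5658 = 11.91 m
Minor: ΣK = 4.26; h_m = ΣK·V²/2g = 2.410 m
Total H_L = 11.91 + 2.410 = 14.32 m

H_L ≈ 14.3 m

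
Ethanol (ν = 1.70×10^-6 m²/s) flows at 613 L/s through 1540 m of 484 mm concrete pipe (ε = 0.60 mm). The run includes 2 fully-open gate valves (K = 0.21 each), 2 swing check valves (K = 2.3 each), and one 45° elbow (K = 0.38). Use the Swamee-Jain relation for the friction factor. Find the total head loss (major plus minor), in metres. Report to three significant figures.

V = 4Q/(πD²) = 3.332 m/s; V²/2g = 0.5658 m
Re = 9.49×10^5, ε/D = 0.00124 → f = 0.02107 (Swamee-Jain)
Major: h_f = f(L/D)·V²/2g = 0.02107·3182·0.5658 = 37.92 m
Minor: ΣK = 5.40; h_m = ΣK·V²/2g = 3.055 m
Total H_L = 37.92 + 3.055 = 40.98 m

H_L ≈ 41.0 m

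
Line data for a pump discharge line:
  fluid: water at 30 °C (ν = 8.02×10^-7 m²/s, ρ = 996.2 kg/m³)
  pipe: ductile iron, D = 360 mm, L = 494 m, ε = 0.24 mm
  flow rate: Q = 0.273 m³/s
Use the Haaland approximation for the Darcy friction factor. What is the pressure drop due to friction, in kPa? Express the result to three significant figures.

Δp ≈ 89.3 kPa

V = 4Q/(πD²) = 4·0.273/(π·0.360²) = 2.682 m/s
Re = VD/ν = 2.682·0.360/8.02×10^-7 = 1.20×10^6 → turbulent
ε/D = 0.24/360 = 6.67×10^-4
Haaland: f = 0.01817
h_f = f(L/D)V²/(2g) = 0.01817·(494/0.360)·2.682²/(2·9.81) = 9.140 m
Δp = ρg·h_f = 996.2·9.81·9.140 = 89.32 kPa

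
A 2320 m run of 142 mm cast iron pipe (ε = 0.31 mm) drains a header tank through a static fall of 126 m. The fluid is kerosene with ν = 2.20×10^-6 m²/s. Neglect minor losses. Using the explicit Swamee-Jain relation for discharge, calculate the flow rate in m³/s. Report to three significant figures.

Q ≈ 0.0390 m³/s

Swamee-Jain (Type II): Q = -0.965·√(gD⁵h_f/L)·ln[ε/(3.7D) + √(3.17ν²L/(gD³h_f))]
√(gD⁵h_f/L) = √(9.81·0.142⁵·126/2320) = 0.005546
ε/(3.7D) = 5.90×10^-4; √(3.17ν²L/(gD³h_f)) = 1.00×10^-4
Q = -0.965·0.005546·ln(6.903×10^-4) = 0.03895 m³/s
Check: V = 2.46 m/s, Re = 1.59×10^5, f = 0.02521, h_f = 127 m ≈ 126 m ✓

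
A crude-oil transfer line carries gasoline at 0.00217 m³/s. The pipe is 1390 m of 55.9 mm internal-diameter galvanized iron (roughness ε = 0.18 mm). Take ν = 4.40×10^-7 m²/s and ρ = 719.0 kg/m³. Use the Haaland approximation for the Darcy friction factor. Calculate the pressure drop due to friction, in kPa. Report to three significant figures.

Δp ≈ 194 kPa

V = 4Q/(πD²) = 4·0.00217/(π·0.0559²) = 0.8842 m/s
Re = VD/ν = 0.8842·0.0559/4.40×10^-7 = 1.12×10^5 → turbulent
ε/D = 0.18/55.9 = 0.00322
Haaland: f = 0.02775
h_f = f(L/D)V²/(2g) = 0.02775·(1390/0.0559)·0.8842²/(2·9.81) = 27.49 m
Δp = ρg·h_f = 719.0·9.81·27.49 = 193.9 kPa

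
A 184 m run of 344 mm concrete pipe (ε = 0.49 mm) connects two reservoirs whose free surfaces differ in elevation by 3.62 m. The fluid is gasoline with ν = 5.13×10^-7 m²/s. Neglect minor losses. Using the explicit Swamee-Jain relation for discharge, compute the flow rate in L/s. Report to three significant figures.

Swamee-Jain (Type II): Q = -0.965·√(gD⁵h_f/L)·ln[ε/(3.7D) + √(3.17ν²L/(gD³h_f))]
√(gD⁵h_f/L) = √(9.81·0.344⁵·3.62/184) = 0.03049
ε/(3.7D) = 3.85×10^-4; √(3.17ν²L/(gD³h_f)) = 1.03×10^-5
Q = -0.965·0.03049·ln(3.953×10^-4) = 0.2306 m³/s
Check: V = 2.48 m/s, Re = 1.66×10^6, f = 0.02164, h_f = 3.63 m ≈ 3.62 m ✓

Q ≈ 231 L/s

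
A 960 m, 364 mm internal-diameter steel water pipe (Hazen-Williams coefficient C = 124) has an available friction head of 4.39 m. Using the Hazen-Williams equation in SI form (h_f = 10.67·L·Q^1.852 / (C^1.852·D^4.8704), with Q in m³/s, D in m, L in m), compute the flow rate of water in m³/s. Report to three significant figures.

Rearranging: Q = [h_f·C^1.852·D^4.8704 / (10.67·L)]^(1/1.852)
Q = [4.39·124^1.852·0.364^4.8704 / (10.67·960)]^0.540 = 0.1320 m³/s

Q ≈ 0.132 m³/s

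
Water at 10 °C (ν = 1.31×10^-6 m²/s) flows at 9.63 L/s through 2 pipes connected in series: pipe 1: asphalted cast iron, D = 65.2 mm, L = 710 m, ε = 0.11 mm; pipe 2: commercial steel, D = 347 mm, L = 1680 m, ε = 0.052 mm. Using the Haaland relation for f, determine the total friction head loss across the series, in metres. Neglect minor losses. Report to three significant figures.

Pipe 1: V = 2.884 m/s, Re = 1.44×10^5, ε/D = 0.00169, f = 0.02364, h_1 = f(L/D)V²/2g = 109.2 m
Pipe 2: V = 0.1018 m/s, Re = 2.70×10^4, ε/D = 1.50×10^-4, f = 0.02422, h_2 = f(L/D)V²/2g = 0.06196 m
Series → Q common, losses add: H = Σh = 109.2 m

H ≈ 109 m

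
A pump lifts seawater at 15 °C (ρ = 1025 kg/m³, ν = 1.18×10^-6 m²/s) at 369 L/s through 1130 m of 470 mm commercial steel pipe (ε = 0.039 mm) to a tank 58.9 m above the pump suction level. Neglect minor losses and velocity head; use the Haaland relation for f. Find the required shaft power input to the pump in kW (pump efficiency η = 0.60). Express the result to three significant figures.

V = 4Q/(πD²) = 2.127 m/s; Re = 8.47×10^5; ε/D = 8.30×10^-5; f = 0.01327
h_f = f(L/D)V²/2g = 7.357 m
Total head H = z + h_f = 58.9 + 7.357 = 66.26 m
P_hyd = ρgQH = 1025·9.81·0.369·66.26 = 245.8 kW
P_shaft = P_hyd/η = 245.8/0.60 = 409.7 kW

P_shaft ≈ 410 kW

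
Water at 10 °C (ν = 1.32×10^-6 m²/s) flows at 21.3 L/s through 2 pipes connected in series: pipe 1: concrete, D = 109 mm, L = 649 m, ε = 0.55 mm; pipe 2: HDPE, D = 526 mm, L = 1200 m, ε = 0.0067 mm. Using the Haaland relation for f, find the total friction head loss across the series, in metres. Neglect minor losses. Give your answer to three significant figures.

Pipe 1: V = 2.283 m/s, Re = 1.88×10^5, ε/D = 0.00505, f = 0.03097, h_1 = f(L/D)V²/2g = 48.97 m
Pipe 2: V = 0.09802 m/s, Re = 3.91×10^4, ε/D = 1.27×10^-5, f = 0.02194, h_2 = f(L/D)V²/2g = 0.02451 m
Series → Q common, losses add: H = Σh = 48.99 m

H ≈ 49.0 m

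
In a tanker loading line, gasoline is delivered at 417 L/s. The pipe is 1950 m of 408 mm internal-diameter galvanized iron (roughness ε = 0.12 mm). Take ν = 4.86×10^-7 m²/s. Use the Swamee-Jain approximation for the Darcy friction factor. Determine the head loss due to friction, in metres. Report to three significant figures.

h_f ≈ 37.8 m

V = 4Q/(πD²) = 4·0.417/(π·0.408²) = 3.190 m/s
Re = VD/ν = 3.190·0.408/4.86×10^-7 = 2.68×10^6 → turbulent
ε/D = 0.12/408 = 2.94×10^-4
Swamee-Jain: f = 0.01523
h_f = f(L/D)V²/(2g) = 0.01523·(1950/0.408)·3.190²/(2·9.81) = 37.75 m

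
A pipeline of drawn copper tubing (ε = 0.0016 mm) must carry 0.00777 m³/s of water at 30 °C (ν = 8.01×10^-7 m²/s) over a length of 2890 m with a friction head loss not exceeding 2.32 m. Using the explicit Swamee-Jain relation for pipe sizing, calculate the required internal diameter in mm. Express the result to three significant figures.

Swamee-Jain (Type III): D = 0.66·[ε^1.25·(LQ²/(gh_f))^4.75 + ν·Q^9.4·(L/(gh_f))^5.2]^0.04
LQ²/(gh_f) = 0.007666; L/(gh_f) = 127.0
Term 1 = ε^1.25·(…)^4.75 = 5.09×10^-18; Term 2 = ν·Q^9.4·(…)^5.2 = 1.03×10^-15
D = 0.66·(5.09×10^-18 + 1.03×10^-15)^0.04 = 0.1660 m = 166 mm
Check: V = 0.359 m/s, Re = 7.44×10^4, f = 0.01907, h_f = 2.18 m ≈ 2.32 m ✓

D ≈ 166 mm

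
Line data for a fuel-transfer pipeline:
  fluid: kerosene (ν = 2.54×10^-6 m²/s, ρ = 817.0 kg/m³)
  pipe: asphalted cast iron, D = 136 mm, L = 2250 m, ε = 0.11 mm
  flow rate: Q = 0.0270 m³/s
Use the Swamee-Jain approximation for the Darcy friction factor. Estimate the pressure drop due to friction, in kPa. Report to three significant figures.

V = 4Q/(πD²) = 4·0.0270/(π·0.136²) = 1.859 m/s
Re = VD/ν = 1.859·0.136/2.54×10^-6 = 9.95×10^4 → turbulent
ε/D = 0.11/136 = 8.09×10^-4
Swamee-Jain: f = 0.02167
h_f = f(L/D)V²/(2g) = 0.02167·(2250/0.136)·1.859²/(2·9.81) = 63.11 m
Δp = ρg·h_f = 817.0·9.81·63.11 = 505.8 kPa

Δp ≈ 506 kPa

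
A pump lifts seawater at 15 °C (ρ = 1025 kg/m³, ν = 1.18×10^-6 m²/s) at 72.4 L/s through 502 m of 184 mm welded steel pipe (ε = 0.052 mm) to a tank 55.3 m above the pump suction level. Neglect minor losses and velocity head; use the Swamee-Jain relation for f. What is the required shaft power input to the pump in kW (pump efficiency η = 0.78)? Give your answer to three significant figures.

V = 4Q/(πD²) = 2.723 m/s; Re = 4.25×10^5; ε/D = 2.83×10^-4; f = 0.01643
h_f = f(L/D)V²/2g = 16.94 m
Total head H = z + h_f = 55.3 + 16.94 = 72.24 m
P_hyd = ρgQH = 1025·9.81·0.0724·72.24 = 52.59 kW
P_shaft = P_hyd/η = 52.59/0.78 = 67.42 kW

P_shaft ≈ 67.4 kW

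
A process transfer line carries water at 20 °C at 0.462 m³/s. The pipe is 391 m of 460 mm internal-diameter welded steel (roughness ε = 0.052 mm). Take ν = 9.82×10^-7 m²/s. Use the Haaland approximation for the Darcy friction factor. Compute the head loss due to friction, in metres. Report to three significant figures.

V = 4Q/(πD²) = 4·0.462/(π·0.460²) = 2.780 m/s
Re = VD/ν = 2.780·0.460/9.82×10^-7 = 1.30×10^6 → turbulent
ε/D = 0.052/460 = 1.13×10^-4
Haaland: f = 0.01327
h_f = f(L/D)V²/(2g) = 0.01327·(391/0.460)·2.780²/(2·9.81) = 4.443 m

h_f ≈ 4.44 m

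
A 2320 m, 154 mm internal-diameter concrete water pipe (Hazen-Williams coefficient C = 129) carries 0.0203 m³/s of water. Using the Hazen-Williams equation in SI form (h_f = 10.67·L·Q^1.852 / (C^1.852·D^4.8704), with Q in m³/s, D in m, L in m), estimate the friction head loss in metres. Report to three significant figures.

h_f ≈ 20.3 m

h_f = 10.67·2320·0.0203^1.852 / (129^1.852·0.154^4.8704) = 20.30 m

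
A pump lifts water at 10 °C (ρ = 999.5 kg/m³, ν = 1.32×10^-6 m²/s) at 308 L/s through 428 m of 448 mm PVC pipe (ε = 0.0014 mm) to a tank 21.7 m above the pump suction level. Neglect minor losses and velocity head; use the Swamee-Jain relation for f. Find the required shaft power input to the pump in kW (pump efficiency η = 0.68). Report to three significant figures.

V = 4Q/(πD²) = 1.954 m/s; Re = 6.63×10^5; ε/D = 3.13×10^-6; f = 0.01251
h_f = f(L/D)V²/2g = 2.326 m
Total head H = z + h_f = 21.7 + 2.326 = 24.03 m
P_hyd = ρgQH = 999.5·9.81·0.308·24.03 = 72.56 kW
P_shaft = P_hyd/η = 72.56/0.68 = 106.7 kW

P_shaft ≈ 107 kW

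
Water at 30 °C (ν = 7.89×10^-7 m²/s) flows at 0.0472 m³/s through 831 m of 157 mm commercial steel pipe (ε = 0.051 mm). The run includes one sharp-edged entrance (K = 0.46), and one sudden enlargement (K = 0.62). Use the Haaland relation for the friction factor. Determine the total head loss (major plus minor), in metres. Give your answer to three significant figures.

H_L ≈ 26.6 m

V = 4Q/(πD²) = 2.438 m/s; V²/2g = 0.3030 m
Re = 4.85×10^5, ε/D = 3.25×10^-4 → f = 0.01638 (Haaland)
Major: h_f = f(L/D)·V²/2g = 0.01638·5293·0.3030 = 26.27 m
Minor: ΣK = 1.08; h_m = ΣK·V²/2g = 0.3272 m
Total H_L = 26.27 + 0.3272 = 26.60 m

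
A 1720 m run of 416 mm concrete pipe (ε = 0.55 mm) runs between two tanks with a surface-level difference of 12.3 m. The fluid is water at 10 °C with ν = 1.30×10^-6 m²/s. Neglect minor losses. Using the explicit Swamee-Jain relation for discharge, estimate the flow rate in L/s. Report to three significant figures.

Swamee-Jain (Type II): Q = -0.965·√(gD⁵h_f/L)·ln[ε/(3.7D) + √(3.17ν²L/(gD³h_f))]
√(gD⁵h_f/L) = √(9.81·0.416⁵·12.3/1720) = 0.02956
ε/(3.7D) = 3.57×10^-4; √(3.17ν²L/(gD³h_f)) = 3.26×10^-5
Q = -0.965·0.02956·ln(3.899×10^-4) = 0.2239 m³/s
Check: V = 1.65 m/s, Re = 5.27×10^5, f = 0.02162, h_f = 12.4 m ≈ 12.3 m ✓

Q ≈ 224 L/s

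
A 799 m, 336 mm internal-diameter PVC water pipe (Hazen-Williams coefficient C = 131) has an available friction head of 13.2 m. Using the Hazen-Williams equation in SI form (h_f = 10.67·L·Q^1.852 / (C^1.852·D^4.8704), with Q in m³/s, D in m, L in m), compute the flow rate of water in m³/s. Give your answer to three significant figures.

Rearranging: Q = [h_f·C^1.852·D^4.8704 / (10.67·L)]^(1/1.852)
Q = [13.2·131^1.852·0.336^4.8704 / (10.67·799)]^0.540 = 0.2261 m³/s

Q ≈ 0.226 m³/s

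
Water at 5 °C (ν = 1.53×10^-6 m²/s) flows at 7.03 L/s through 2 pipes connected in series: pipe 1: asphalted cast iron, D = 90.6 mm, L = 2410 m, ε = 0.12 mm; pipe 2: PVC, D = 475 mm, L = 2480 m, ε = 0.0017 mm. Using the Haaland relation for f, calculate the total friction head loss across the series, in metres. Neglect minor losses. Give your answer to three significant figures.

Pipe 1: V = 1.090 m/s, Re = 6.46×10^4, ε/D = 0.00132, f = 0.02393, h_1 = f(L/D)V²/2g = 38.58 m
Pipe 2: V = 0.03967 m/s, Re = 1.23×10^4, ε/D = 3.58×10^-6, f = 0.02919, h_2 = f(L/D)V²/2g = 0.01223 m
Series → Q common, losses add: H = Σh = 38.60 m

H ≈ 38.6 m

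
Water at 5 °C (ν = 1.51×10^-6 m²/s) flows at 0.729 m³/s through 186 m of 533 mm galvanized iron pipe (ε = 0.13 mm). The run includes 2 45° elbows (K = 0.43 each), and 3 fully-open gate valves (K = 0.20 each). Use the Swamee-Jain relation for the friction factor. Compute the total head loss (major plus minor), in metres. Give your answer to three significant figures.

V = 4Q/(πD²) = 3.267 m/s; V²/2g = 0.5441 m
Re = 1.15×10^6, ε/D = 2.44×10^-4 → f = 0.01513 (Swamee-Jain)
Major: h_f = f(L/D)·V²/2g = 0.01513·349.0·0.5441 = 2.872 m
Minor: ΣK = 1.46; h_m = ΣK·V²/2g = 0.7944 m
Total H_L = 2.872 + 0.7944 = 3.666 m

H_L ≈ 3.67 m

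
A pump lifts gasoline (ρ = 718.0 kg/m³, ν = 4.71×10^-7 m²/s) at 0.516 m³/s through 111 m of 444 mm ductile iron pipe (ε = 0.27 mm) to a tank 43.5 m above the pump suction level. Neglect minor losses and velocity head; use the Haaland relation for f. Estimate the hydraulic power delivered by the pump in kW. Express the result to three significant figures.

V = 4Q/(πD²) = 3.333 m/s; Re = 3.14×10^6; ε/D = 6.08×10^-4; f = 0.01762
h_f = f(L/D)V²/2g = 2.493 m
Total head H = z + h_f = 43.5 + 2.493 = 45.99 m
P_hyd = ρgQH = 718.0·9.81·0.516·45.99 = 167.2 kW

P_hyd ≈ 167 kW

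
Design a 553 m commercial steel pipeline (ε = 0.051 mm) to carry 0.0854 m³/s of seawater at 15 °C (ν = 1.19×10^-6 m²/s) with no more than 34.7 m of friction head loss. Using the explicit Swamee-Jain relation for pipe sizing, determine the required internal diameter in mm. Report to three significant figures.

D ≈ 176 mm

Swamee-Jain (Type III): D = 0.66·[ε^1.25·(LQ²/(gh_f))^4.75 + ν·Q^9.4·(L/(gh_f))^5.2]^0.04
LQ²/(gh_f) = 0.01185; L/(gh_f) = 1.625
Term 1 = ε^1.25·(…)^4.75 = 3.05×10^-15; Term 2 = ν·Q^9.4·(…)^5.2 = 1.34×10^-15
D = 0.66·(3.05×10^-15 + 1.34×10^-15)^0.04 = 0.1759 m = 176 mm
Check: V = 3.51 m/s, Re = 5.19×10^5, f = 0.01625, h_f = 32.2 m ≈ 34.7 m ✓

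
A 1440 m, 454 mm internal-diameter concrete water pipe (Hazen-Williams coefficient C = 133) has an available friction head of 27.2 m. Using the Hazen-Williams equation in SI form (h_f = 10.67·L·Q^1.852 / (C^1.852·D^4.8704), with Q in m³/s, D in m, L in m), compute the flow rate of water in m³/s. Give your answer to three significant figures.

Rearranging: Q = [h_f·C^1.852·D^4.8704 / (10.67·L)]^(1/1.852)
Q = [27.2·133^1.852·0.454^4.8704 / (10.67·1440)]^0.540 = 0.5445 m³/s

Q ≈ 0.545 m³/s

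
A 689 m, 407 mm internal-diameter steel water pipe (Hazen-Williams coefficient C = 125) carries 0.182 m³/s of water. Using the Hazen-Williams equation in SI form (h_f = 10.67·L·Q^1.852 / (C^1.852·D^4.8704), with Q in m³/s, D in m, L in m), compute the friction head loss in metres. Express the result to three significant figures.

h_f = 10.67·689·0.182^1.852 / (125^1.852·0.407^4.8704) = 3.266 m

h_f ≈ 3.27 m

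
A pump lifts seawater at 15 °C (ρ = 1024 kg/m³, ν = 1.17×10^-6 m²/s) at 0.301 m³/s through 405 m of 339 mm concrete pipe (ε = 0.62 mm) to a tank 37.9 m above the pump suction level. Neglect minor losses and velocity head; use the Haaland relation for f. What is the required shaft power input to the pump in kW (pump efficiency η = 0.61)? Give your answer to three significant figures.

P_shaft ≈ 265 kW

V = 4Q/(πD²) = 3.335 m/s; Re = 9.66×10^5; ε/D = 0.00183; f = 0.02310
h_f = f(L/D)V²/2g = 15.64 m
Total head H = z + h_f = 37.9 + 15.64 = 53.54 m
P_hyd = ρgQH = 1024·9.81·0.301·53.54 = 161.9 kW
P_shaft = P_hyd/η = 161.9/0.61 = 265.4 kW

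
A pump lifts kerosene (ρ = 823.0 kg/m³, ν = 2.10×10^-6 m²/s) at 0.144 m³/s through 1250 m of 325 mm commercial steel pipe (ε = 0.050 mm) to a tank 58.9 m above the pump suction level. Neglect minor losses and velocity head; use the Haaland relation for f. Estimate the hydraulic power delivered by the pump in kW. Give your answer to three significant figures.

V = 4Q/(πD²) = 1.736 m/s; Re = 2.69×10^5; ε/D = 1.54×10^-4; f = 0.01591
h_f = f(L/D)V²/2g = 9.397 m
Total head H = z + h_f = 58.9 + 9.397 = 68.30 m
P_hyd = ρgQH = 823.0·9.81·0.144·68.30 = 79.40 kW

P_hyd ≈ 79.4 kW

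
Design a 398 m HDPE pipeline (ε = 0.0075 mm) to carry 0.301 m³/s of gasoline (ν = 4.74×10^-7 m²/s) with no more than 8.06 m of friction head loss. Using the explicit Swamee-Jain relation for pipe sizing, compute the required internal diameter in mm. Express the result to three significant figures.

D ≈ 332 mm

Swamee-Jain (Type III): D = 0.66·[ε^1.25·(LQ²/(gh_f))^4.75 + ν·Q^9.4·(L/(gh_f))^5.2]^0.04
LQ²/(gh_f) = 0.4560; L/(gh_f) = 5.034
Term 1 = ε^1.25·(…)^4.75 = 9.42×10^-9; Term 2 = ν·Q^9.4·(…)^5.2 = 2.66×10^-8
D = 0.66·(9.42×10^-9 + 2.66×10^-8)^0.04 = 0.3325 m = 332 mm
Check: V = 3.47 m/s, Re = 2.43×10^6, f = 0.01091, h_f = 8.00 m ≈ 8.06 m ✓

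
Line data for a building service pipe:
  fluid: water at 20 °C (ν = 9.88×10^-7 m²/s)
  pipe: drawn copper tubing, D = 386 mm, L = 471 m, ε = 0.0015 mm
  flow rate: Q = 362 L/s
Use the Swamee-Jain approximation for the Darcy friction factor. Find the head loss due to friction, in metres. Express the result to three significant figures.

h_f ≈ 6.76 m

V = 4Q/(πD²) = 4·0.362/(π·0.386²) = 3.093 m/s
Re = VD/ν = 3.093·0.386/9.88×10^-7 = 1.21×10^6 → turbulent
ε/D = 0.0015/386 = 3.89×10^-6
Swamee-Jain: f = 0.01136
h_f = f(L/D)V²/(2g) = 0.01136·(471/0.386)·3.093²/(2·9.81) = 6.758 m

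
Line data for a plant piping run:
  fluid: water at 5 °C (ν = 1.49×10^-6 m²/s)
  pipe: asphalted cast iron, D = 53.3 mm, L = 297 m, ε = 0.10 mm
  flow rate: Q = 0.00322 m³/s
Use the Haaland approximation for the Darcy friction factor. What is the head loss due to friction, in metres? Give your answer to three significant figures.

V = 4Q/(πD²) = 4·0.00322/(π·0.0533²) = 1.443 m/s
Re = VD/ν = 1.443·0.0533/1.49×10^-6 = 5.16×10^4 → turbulent
ε/D = 0.10/53.3 = 0.00188
Haaland: f = 0.02591
h_f = f(L/D)V²/(2g) = 0.02591·(297/0.0533)·1.443²/(2·9.81) = 15.33 m

h_f ≈ 15.3 m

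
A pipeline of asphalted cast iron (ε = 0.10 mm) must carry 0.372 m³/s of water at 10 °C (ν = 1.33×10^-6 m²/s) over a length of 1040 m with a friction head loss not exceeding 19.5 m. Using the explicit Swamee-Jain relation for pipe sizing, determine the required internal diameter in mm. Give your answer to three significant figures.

D ≈ 399 mm

Swamee-Jain (Type III): D = 0.66·[ε^1.25·(LQ²/(gh_f))^4.75 + ν·Q^9.4·(L/(gh_f))^5.2]^0.04
LQ²/(gh_f) = 0.7523; L/(gh_f) = 5.437
Term 1 = ε^1.25·(…)^4.75 = 2.59×10^-6; Term 2 = ν·Q^9.4·(…)^5.2 = 8.14×10^-7
D = 0.66·(2.59×10^-6 + 8.14×10^-7)^0.04 = 0.3989 m = 399 mm
Check: V = 2.98 m/s, Re = 8.93×10^5, f = 0.01538, h_f = 18.1 m ≈ 19.5 m ✓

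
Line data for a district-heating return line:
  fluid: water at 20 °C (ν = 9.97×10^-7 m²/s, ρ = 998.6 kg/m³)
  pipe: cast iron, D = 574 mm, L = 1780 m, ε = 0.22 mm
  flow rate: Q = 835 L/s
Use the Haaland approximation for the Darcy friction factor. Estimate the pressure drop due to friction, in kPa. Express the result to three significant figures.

Δp ≈ 259 kPa

V = 4Q/(πD²) = 4·0.835/(π·0.574²) = 3.227 m/s
Re = VD/ν = 3.227·0.574/9.97×10^-7 = 1.86×10^6 → turbulent
ε/D = 0.22/574 = 3.83×10^-4
Haaland: f = 0.01607
h_f = f(L/D)V²/(2g) = 0.01607·(1780/0.574)·3.227²/(2·9.81) = 26.45 m
Δp = ρg·h_f = 998.6·9.81·26.45 = 259.1 kPa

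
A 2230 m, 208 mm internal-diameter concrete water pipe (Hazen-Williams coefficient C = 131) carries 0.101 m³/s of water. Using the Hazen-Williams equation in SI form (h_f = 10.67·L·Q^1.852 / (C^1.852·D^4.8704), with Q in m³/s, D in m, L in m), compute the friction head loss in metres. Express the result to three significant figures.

h_f = 10.67·2230·0.101^1.852 / (131^1.852·0.208^4.8704) = 85.62 m

h_f ≈ 85.6 m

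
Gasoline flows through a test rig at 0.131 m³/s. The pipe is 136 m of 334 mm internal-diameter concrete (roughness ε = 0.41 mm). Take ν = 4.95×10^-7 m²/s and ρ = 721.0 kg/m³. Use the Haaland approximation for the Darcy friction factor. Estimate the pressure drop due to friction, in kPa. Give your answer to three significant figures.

Δp ≈ 6.87 kPa

V = 4Q/(πD²) = 4·0.131/(π·0.334²) = 1.495 m/s
Re = VD/ν = 1.495·0.334/4.95×10^-7 = 1.01×10^6 → turbulent
ε/D = 0.41/334 = 0.00123
Haaland: f = 0.02092
h_f = f(L/D)V²/(2g) = 0.02092·(136/0.334)·1.495²/(2·9.81) = 0.9707 m
Δp = ρg·h_f = 721.0·9.81·0.9707 = 6.866 kPa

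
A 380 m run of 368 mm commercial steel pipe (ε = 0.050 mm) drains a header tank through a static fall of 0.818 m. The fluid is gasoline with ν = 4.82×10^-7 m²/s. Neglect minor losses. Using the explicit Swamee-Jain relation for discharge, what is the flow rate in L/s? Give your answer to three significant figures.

Q ≈ 111 L/s

Swamee-Jain (Type II): Q = -0.965·√(gD⁵h_f/L)·ln[ε/(3.7D) + √(3.17ν²L/(gD³h_f))]
√(gD⁵h_f/L) = √(9.81·0.368⁵·0.818/380) = 0.01194
ε/(3.7D) = 3.67×10^-5; √(3.17ν²L/(gD³h_f)) = 2.65×10^-5
Q = -0.965·0.01194·ln(6.318×10^-5) = 0.1114 m³/s
Check: V = 1.05 m/s, Re = 8.00×10^5, f = 0.01424, h_f = 0.822 m ≈ 0.818 m ✓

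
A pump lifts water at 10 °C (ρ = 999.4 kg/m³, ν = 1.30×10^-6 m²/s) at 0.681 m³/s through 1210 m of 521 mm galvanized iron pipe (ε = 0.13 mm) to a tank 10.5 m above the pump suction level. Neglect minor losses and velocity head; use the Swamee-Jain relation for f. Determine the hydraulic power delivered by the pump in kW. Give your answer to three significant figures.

P_hyd ≈ 192 kW

V = 4Q/(πD²) = 3.194 m/s; Re = 1.28×10^6; ε/D = 2.50×10^-4; f = 0.01512
h_f = f(L/D)V²/2g = 18.26 m
Total head H = z + h_f = 10.5 + 18.26 = 28.76 m
P_hyd = ρgQH = 999.4·9.81·0.681·28.76 = 192.0 kW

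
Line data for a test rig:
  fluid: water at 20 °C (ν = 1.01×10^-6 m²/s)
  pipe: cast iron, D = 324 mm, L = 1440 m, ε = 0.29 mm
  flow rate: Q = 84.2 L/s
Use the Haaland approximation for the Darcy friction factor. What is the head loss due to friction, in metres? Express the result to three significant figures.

h_f ≈ 4.72 m

V = 4Q/(πD²) = 4·0.0842/(π·0.324²) = 1.021 m/s
Re = VD/ν = 1.021·0.324/1.01×10^-6 = 3.28×10^5 → turbulent
ε/D = 0.29/324 = 8.95×10^-4
Haaland: f = 0.02000
h_f = f(L/D)V²/(2g) = 0.02000·(1440/0.324)·1.021²/(2·9.81) = 4.724 m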